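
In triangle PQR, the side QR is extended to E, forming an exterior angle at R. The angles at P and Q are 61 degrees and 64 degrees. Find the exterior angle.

Exterior angle = 61 + 64 = 125 degrees (exterior angle theorem).

125 degrees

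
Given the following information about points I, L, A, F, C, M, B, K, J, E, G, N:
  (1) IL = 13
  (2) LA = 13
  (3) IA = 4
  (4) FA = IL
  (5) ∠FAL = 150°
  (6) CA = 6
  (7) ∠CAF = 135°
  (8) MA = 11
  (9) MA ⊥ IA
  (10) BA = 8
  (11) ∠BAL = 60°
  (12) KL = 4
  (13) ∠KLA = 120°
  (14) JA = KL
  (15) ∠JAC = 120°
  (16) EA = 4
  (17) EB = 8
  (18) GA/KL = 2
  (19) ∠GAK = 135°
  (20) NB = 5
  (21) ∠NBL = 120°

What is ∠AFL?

From the given relations: FA = IL = 13.
Step 1: By the law of cosines on triangle FAL: FL² = 13² + 13² − 2·13·13·cos(150°) = 630.72, so FL ≈ 25.11.
Step 2: By the inverse law of cosines on triangle AFL: cos(∠AFL) = (13² + 25.11² − 13²) / (2·13·25.11) = 630.72/652.97 = 0.9659, so ∠AFL = 15°.

Therefore, the measure of angle ∠AFL = 15°.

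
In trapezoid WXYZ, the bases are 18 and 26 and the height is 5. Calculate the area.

A trapezoid's area equals the midsegment times the height.
The midsegment is (18 + 26) / 2 = 22.
Area = 22 * 5 = 110.

110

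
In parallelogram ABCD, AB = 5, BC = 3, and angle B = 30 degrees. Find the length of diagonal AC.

The diagonal of a parallelogram can be found by treating two adjacent sides and the diagonal as a triangle.
Applying the law of cosines with sides 5, 3 and included angle 30°:
d^2 = 25 + 9 - 30*cos(30°) = 34 - 15*sqrt(3)
d = sqrt(34 - 15*sqrt(3))

sqrt(34 - 15*sqrt(3))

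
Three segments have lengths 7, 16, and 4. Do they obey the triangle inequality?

Check the triangle inequality: 7 + 4 = 11 ≤ 16.
Since the sum of two sides does not exceed the third, no triangle can be formed.

No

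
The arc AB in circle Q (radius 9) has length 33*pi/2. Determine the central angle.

Arc length L = 2πr × θ/360, so θ = 360L / (2πr).
θ = 360 × 33*pi/2 / (2π × 9)
θ = 330°
θ = 330°

330°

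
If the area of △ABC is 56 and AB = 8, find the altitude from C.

height = 2 * 56 / 8 = 14

14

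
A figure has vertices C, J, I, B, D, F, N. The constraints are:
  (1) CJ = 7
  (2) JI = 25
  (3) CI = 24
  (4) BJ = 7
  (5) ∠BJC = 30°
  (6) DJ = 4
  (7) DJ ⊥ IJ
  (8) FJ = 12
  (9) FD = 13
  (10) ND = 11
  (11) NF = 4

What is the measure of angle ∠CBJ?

Step 1: By the law of cosines on triangle BJC: BC² = 7² + 7² − 2·7·7·cos(30°) = 13.13, so BC ≈ 3.62.
Step 2: By the inverse law of cosines on triangle CBJ: cos(∠CBJ) = (3.62² + 7² − 7²) / (2·3.62·7) = 13.13/50.73 = 0.2588, so ∠CBJ = 75°.

Therefore, the measure of angle ∠CBJ = 75°.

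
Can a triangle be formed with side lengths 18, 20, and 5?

For three segments to close into a triangle, no single side can be as long as the other two combined.
The longest side is 20, and 5 + 18 = 23 > 20.
A triangle can be formed.

Yes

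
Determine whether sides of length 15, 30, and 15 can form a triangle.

Check the triangle inequality: 15 + 15 = 30 ≤ 30.
Since the sum of two sides does not exceed the third, no triangle can be formed.

No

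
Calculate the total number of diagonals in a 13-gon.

Each of the 13 vertices connects to 10 non-adjacent vertices via diagonals.
Total connections = 13 × 10 = 130, but each diagonal is counted twice.
Number of diagonals = 130 / 2 = 65.

65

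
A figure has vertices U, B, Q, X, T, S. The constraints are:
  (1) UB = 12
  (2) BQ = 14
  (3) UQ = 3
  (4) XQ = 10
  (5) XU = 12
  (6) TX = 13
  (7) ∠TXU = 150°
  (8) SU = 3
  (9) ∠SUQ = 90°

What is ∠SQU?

Step 1: By the law of cosines on triangle QUS: QS² = 3² + 3² − 2·3·3·cos(90°) = 18, so QS = 3·√2.
Step 2: By the inverse law of cosines on triangle SQU: cos(∠SQU) = ((3·√2)² + 3² − 3²) / (2·3·√2·3) = 18/25.46 = 0.7071, so ∠SQU = 45°.

Therefore, the measure of angle ∠SQU = 45°.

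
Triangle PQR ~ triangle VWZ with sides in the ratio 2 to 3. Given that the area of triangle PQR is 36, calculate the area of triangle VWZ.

Area ratio = (2/3)^2 = 4/9. Area of VWZ = 36 * 9/4 = 81.

81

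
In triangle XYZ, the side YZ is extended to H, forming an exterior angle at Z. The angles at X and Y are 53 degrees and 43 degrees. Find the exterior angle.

The interior angle at Z is 180 - 53 - 43 = 84 degrees.
The exterior angle and interior angle at Z are supplementary:
Exterior angle = 180 - 84 = 96 degrees.

96 degrees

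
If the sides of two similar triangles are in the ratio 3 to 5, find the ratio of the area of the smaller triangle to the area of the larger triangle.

Area scales with the square of linear dimensions. If every length is multiplied by 3/5, then the area is multiplied by (3/5)^2 = 9/25.
The area ratio is 9:25.

9:25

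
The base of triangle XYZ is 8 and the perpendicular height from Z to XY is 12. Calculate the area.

A triangle's area is half the area of a rectangle with the same base and height.
Area = (1/2) * 8 * 12 = 48.

48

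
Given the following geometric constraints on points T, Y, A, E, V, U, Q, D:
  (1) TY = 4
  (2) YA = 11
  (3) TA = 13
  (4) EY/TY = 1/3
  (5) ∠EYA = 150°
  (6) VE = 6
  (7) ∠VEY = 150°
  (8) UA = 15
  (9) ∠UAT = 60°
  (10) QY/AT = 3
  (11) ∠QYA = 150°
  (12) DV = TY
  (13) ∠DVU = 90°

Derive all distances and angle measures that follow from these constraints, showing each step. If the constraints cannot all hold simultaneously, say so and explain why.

The constraints are consistent.

From the given relations:
  EY = 1/3·TY = 1/3·4 ≈ 1.33
  QY = 3·AT = 3·13 = 39
  DV = TY = 4

Step 1: From TA = 13, AU = 15, and ∠TAU = 60°, by the law of cosines:
  TU² = TA² + AU² - 2·TA·AU·cos(60°) = 169 + 225 - 195 = 199
  TU = √199

Step 2: From YE = 1.33, EV = 6, and ∠YEV = 150°, by the law of cosines:
  YV² = YE² + EV² - 2·YE·EV·cos(150°) = 1.778 + 36 + 13.86 = 51.63
  YV ≈ 7.19

Step 3: From AY = 11, YE = 1.33, and ∠AYE = 150°, by the law of cosines:
  AE² = AY² + YE² - 2·AY·YE·cos(150°) = 121 + 1.778 + 25.4 = 148.2
  AE ≈ 12.17

Step 4: From AY = 11, YQ = 39, and ∠AYQ = 150°, by the law of cosines:
  AQ² = AY² + YQ² - 2·AY·YQ·cos(150°) = 121 + 1521 + 743 = 2385
  AQ ≈ 48.84

Step 5: From TA = 13, TY = 4, AY = 11, by the inverse law of cosines:
  cos(∠ATY) = (TA² + TY² - AY²) / (2·TA·TY)
  ∠ATY = 52.02°

Step 6: From YA = 11, YT = 4, AT = 13, by the inverse law of cosines:
  cos(∠AYT) = (YA² + YT² - AT²) / (2·YA·YT)
  ∠AYT = 111.32°

Step 7: From AT = 13, AY = 11, TY = 4, by the inverse law of cosines:
  cos(∠TAY) = (AT² + AY² - TY²) / (2·AT·AY)
  ∠TAY = 16.66°

Step 8: From TA = 13, TU = √199, AU = 15, by the inverse law of cosines:
  cos(∠ATU) = (TA² + TU² - AU²) / (2·TA·TU)
  ∠ATU = 67.05°

Step 9: From YE = 1.33, YV = 7.19, EV = 6, by the inverse law of cosines:
  cos(∠EYV) = (YE² + YV² - EV²) / (2·YE·YV)
  ∠EYV = 24.68°

Step 10: From AE = 12.17, AY = 11, EY = 1.33, by the inverse law of cosines:
  cos(∠EAY) = (AE² + AY² - EY²) / (2·AE·AY)
  ∠EAY = 3.14°

Step 11: From AQ = 48.84, AY = 11, QY = 39, by the inverse law of cosines:
  cos(∠QAY) = (AQ² + AY² - QY²) / (2·AQ·AY)
  ∠QAY = 23.53°

Step 12: From EA = 12.17, EY = 1.33, AY = 11, by the inverse law of cosines:
  cos(∠AEY) = (EA² + EY² - AY²) / (2·EA·EY)
  ∠AEY = 26.86°

Step 13: From VE = 6, VY = 7.19, EY = 1.33, by the inverse law of cosines:
  cos(∠EVY) = (VE² + VY² - EY²) / (2·VE·VY)
  ∠EVY = 5.32°

Step 14: From UA = 15, UT = √199, AT = 13, by the inverse law of cosines:
  cos(∠AUT) = (UA² + UT² - AT²) / (2·UA·UT)
  ∠AUT = 52.95°

Step 15: From QA = 48.84, QY = 39, AY = 11, by the inverse law of cosines:
  cos(∠AQY) = (QA² + QY² - AY²) / (2·QA·QY)
  ∠AQY = 6.47°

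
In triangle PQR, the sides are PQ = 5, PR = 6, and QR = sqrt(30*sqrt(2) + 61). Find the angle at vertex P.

cos(P) = (5² + 6² - (sqrt(30*sqrt(2) + 61))²) / (2 × 5 × 6) = -sqrt(2)/2, so P = arccos(-sqrt(2)/2) = 135°.

135°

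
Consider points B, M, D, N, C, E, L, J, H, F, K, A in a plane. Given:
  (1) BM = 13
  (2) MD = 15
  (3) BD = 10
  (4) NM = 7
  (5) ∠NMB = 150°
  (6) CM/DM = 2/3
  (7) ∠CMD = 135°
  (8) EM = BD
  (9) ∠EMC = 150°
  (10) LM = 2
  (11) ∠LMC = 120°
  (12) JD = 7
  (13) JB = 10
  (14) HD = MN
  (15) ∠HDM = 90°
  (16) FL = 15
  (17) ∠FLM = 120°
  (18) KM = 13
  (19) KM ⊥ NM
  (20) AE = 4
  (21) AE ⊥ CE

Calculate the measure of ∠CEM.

From the given relations: EM = BD = 10; CM = 2/3·DM = 2/3·15 = 10.
Step 1: By the law of cosines on triangle EMC: EC² = 10² + 10² − 2·10·10·cos(150°) = 373.21, so EC ≈ 19.32.
Step 2: By the inverse law of cosines on triangle CEM: cos(∠CEM) = (19.32² + 10² − 10²) / (2·19.32·10) = 373.21/386.37 = 0.9659, so ∠CEM = 15°.

Therefore, the measure of angle ∠CEM = 15°.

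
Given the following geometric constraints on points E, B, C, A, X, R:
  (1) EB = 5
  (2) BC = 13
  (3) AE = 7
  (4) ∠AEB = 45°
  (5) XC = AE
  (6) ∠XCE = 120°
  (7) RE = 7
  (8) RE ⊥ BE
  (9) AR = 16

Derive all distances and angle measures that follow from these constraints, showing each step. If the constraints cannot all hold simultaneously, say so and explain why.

These constraints are not satisfiable: by the triangle inequality in triangle EAR, (3) AE = 7 and (7) RE = 7 force AR ≤ 7 + 7 = 14, but (9) says AR = 16. No planar figure meets all of them, so nothing further can be derived.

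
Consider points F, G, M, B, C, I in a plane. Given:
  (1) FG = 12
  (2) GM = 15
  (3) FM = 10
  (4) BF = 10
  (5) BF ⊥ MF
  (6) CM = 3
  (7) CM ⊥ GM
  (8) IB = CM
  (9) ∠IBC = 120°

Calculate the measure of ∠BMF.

Step 1: By the law of cosines on triangle MFB: MB² = 10² + 10² − 2·10·10·cos(90°) = 200, so MB = 10·√2.
Step 2: By the inverse law of cosines on triangle BMF: cos(∠BMF) = ((10·√2)² + 10² − 10²) / (2·10·√2·10) = 200/282.84 = 0.7071, so ∠BMF = 45°.

Therefore, the measure of angle ∠BMF = 45°.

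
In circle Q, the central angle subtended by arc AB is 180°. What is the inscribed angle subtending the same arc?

An inscribed angle intercepts an arc from a point on the circle, while the central angle intercepts the same arc from the center.
The inscribed angle is always half the central angle: 180° / 2 = 90°.

90°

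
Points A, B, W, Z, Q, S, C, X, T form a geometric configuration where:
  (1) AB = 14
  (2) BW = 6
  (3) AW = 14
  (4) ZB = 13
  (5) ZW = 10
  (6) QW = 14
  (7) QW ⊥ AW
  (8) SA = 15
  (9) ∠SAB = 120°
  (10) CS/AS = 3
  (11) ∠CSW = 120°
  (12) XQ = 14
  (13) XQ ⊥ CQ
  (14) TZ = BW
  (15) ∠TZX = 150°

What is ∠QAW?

Step 1: By the law of cosines on triangle AWQ: AQ² = 14² + 14² − 2·14·14·cos(90°) = 392, so AQ = 14·√2.
Step 2: By the inverse law of cosines on triangle QAW: cos(∠QAW) = ((14·√2)² + 14² − 14²) / (2·14·√2·14) = 392/554.37 = 0.7071, so ∠QAW = 45°.

Therefore, the measure of angle ∠QAW = 45°.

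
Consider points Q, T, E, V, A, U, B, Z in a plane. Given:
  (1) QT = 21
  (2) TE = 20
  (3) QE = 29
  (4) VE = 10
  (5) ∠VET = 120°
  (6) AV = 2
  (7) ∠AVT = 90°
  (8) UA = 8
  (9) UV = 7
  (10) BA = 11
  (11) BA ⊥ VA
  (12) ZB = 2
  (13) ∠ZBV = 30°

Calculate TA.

Step 1: By the law of cosines on triangle VET: VT² = 10² + 20² − 2·10·20·cos(120°) = 700, so VT = 10·√7.
Step 2: By the law of cosines on triangle TVA: TA² = (10·√7)² + 2² − 2·10·√7·2·cos(90°) = 704, so TA = 8·√11.

Therefore, the length of TA = 8·√11.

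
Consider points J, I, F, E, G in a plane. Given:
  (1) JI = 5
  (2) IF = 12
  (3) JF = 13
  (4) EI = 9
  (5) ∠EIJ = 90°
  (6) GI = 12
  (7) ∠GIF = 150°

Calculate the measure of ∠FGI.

Step 1: By the law of cosines on triangle GIF: GF² = 12² + 12² − 2·12·12·cos(150°) = 537.42, so GF ≈ 23.18.
Step 2: By the inverse law of cosines on triangle FGI: cos(∠FGI) = (23.18² + 12² − 12²) / (2·23.18·12) = 537.42/556.37 = 0.9659, so ∠FGI = 15°.

Therefore, the measure of angle ∠FGI = 15°.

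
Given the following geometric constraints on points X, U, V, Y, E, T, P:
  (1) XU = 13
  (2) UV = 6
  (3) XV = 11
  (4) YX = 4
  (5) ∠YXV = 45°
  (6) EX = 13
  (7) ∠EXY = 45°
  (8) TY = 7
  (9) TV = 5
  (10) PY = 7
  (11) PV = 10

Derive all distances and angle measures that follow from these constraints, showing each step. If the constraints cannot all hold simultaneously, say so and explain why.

The constraints are consistent.

Step 1: From VX = 11, XY = 4, and ∠VXY = 45°, by the law of cosines:
  VY² = VX² + XY² - 2·VX·XY·cos(45°) = 121 + 16 - 62.23 = 74.77
  VY ≈ 8.65

Step 2: From YX = 4, XE = 13, and ∠YXE = 45°, by the law of cosines:
  YE² = YX² + XE² - 2·YX·XE·cos(45°) = 16 + 169 - 73.54 = 111.5
  YE ≈ 10.56

Step 3: From XU = 13, XV = 11, UV = 6, by the inverse law of cosines:
  cos(∠UXV) = (XU² + XV² - UV²) / (2·XU·XV)
  ∠UXV = 27.36°

Step 4: From UV = 6, UX = 13, VX = 11, by the inverse law of cosines:
  cos(∠VUX) = (UV² + UX² - VX²) / (2·UV·UX)
  ∠VUX = 57.42°

Step 5: From VU = 6, VX = 11, UX = 13, by the inverse law of cosines:
  cos(∠UVX) = (VU² + VX² - UX²) / (2·VU·VX)
  ∠UVX = 95.22°

Step 6: From VP = 10, VY = 8.65, PY = 7, by the inverse law of cosines:
  cos(∠PVY) = (VP² + VY² - PY²) / (2·VP·VY)
  ∠PVY = 43.34°

Step 7: From VT = 5, VY = 8.65, TY = 7, by the inverse law of cosines:
  cos(∠TVY) = (VT² + VY² - TY²) / (2·VT·VY)
  ∠TVY = 54.04°

Step 8: From VX = 11, VY = 8.65, XY = 4, by the inverse law of cosines:
  cos(∠XVY) = (VX² + VY² - XY²) / (2·VX·VY)
  ∠XVY = 19.09°

Step 9: From YE = 10.56, YX = 4, EX = 13, by the inverse law of cosines:
  cos(∠EYX) = (YE² + YX² - EX²) / (2·YE·YX)
  ∠EYX = 119.46°

Step 10: From YP = 7, YV = 8.65, PV = 10, by the inverse law of cosines:
  cos(∠PYV) = (YP² + YV² - PV²) / (2·YP·YV)
  ∠PYV = 78.67°

Step 11: From YT = 7, YV = 8.65, TV = 5, by the inverse law of cosines:
  cos(∠TYV) = (YT² + YV² - TV²) / (2·YT·YV)
  ∠TYV = 35.32°

Step 12: From YV = 8.65, YX = 4, VX = 11, by the inverse law of cosines:
  cos(∠VYX) = (YV² + YX² - VX²) / (2·YV·YX)
  ∠VYX = 115.91°

Step 13: From EX = 13, EY = 10.56, XY = 4, by the inverse law of cosines:
  cos(∠XEY) = (EX² + EY² - XY²) / (2·EX·EY)
  ∠XEY = 15.54°

Step 14: From TV = 5, TY = 7, VY = 8.65, by the inverse law of cosines:
  cos(∠VTY) = (TV² + TY² - VY²) / (2·TV·TY)
  ∠VTY = 90.63°

Step 15: From PV = 10, PY = 7, VY = 8.65, by the inverse law of cosines:
  cos(∠VPY) = (PV² + PY² - VY²) / (2·PV·PY)
  ∠VPY = 57.98°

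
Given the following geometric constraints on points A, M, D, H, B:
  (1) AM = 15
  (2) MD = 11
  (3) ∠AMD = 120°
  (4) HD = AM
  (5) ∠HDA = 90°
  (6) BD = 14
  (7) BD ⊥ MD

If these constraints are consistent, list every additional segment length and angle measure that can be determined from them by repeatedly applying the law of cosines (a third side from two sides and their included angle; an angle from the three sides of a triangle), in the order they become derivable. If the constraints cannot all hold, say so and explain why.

The constraints are consistent. Derivable facts, in order:
After 1 step:
- AD ≈ 22.61
- MB ≈ 17.8
After 2 steps:
- AH = 4·√46
- ∠ADM = 35.08°
- ∠BMD = 51.84°
- ∠DAM = 24.92°
- ∠DBM = 38.16°
After 3 steps:
- ∠AHD = 56.43°
- ∠DAH = 33.57°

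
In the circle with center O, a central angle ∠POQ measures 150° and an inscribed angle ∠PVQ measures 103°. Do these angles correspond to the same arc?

By the inscribed angle theorem, the inscribed angle for a central angle of 150° should be 150° / 2 = 75°.
The given inscribed angle is 103°, which does not equal 75°.
Therefore, no, they do not correspond to the same arc.

No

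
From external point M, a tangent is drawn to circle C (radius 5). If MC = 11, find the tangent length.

Let T be the point of tangency. Then CT ⊥ MT (radius ⊥ tangent).
In right triangle CTM: CM² = CT² + MT²
11² = 5² + MT²
MT² = 96, MT = 4*sqrt(6)

4*sqrt(6)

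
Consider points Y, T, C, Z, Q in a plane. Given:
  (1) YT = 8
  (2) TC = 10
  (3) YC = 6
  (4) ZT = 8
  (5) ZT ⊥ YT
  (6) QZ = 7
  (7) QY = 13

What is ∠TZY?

Step 1: By the law of cosines on triangle ZTY: ZY² = 8² + 8² − 2·8·8·cos(90°) = 128, so ZY = 8·√2.
Step 2: By the inverse law of cosines on triangle TZY: cos(∠TZY) = (8² + (8·√2)² − 8²) / (2·8·8·√2) = 128/181.02 = 0.7071, so ∠TZY = 45°.

Therefore, the measure of angle ∠TZY = 45°.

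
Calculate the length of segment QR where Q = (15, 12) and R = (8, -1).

d = sqrt((8 - 15)^2 + (-1 - 12)^2)
d = sqrt(-7^2 + -13^2)
d = sqrt(49 + 169)
d = sqrt(218)

sqrt(218)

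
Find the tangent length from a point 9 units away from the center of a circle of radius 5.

Let T be the point of tangency. Then OT ⊥ AT (radius ⊥ tangent).
In right triangle OTA: OA² = OT² + AT²
9² = 5² + AT²
AT² = 56, AT = 2*sqrt(14)

2*sqrt(14)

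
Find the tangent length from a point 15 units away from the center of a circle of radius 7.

tangent = √(d² - r²) = √(15² - 7²) = √(225 - 49) = √176 = 4*sqrt(11)

4*sqrt(11)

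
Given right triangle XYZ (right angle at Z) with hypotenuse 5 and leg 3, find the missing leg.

Rearranging the Pythagorean theorem to solve for the unknown leg:
leg^2 = hypotenuse^2 - known_leg^2 = 25 - 9 = 16
leg = sqrt(16) = 4.

4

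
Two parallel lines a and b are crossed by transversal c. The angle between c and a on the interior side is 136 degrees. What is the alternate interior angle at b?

Alternate interior angles formed by parallel lines and a transversal are equal.
The given angle is 136 degrees.
The alternate interior angle = 136 degrees.

136 degrees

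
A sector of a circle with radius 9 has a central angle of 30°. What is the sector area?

The full circle has area πr² = π(9)² = 81*pi.
The sector covers 30° out of 360°, a fraction of 1/12.
Sector area = 81*pi × 1/12 = 27*pi/4.

27*pi/4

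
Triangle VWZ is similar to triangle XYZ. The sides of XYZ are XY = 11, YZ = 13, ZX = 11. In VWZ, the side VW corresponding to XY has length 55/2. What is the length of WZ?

k = 55/2/11 = 5/2. WZ = 5/2 * 13 = 65/2.

65/2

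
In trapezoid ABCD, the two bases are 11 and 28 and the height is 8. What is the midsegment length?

The midsegment of a trapezoid = (base1 + base2) / 2
midsegment = (11 + 28) / 2
midsegment = 39 / 2
midsegment = 39/2

39/2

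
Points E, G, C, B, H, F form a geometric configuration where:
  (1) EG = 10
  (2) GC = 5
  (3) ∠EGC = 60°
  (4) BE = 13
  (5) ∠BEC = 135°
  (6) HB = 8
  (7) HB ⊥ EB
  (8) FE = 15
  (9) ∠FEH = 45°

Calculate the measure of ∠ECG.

Step 1: By the law of cosines on triangle CGE: CE² = 5² + 10² − 2·5·10·cos(60°) = 75, so CE = 5·√3.
Step 2: By the inverse law of cosines on triangle ECG: cos(∠ECG) = ((5·√3)² + 5² − 10²) / (2·5·√3·5) = 0/86.6 = 0, so ∠ECG = 90°.

Therefore, the measure of angle ∠ECG = 90°.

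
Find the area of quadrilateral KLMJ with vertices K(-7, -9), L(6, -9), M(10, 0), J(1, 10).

Using the Shoelace formula for a quadrilateral (vertices in order):
Area = (1/2)|sum of (x_i * y_(i+1) - x_(i+1) * y_i)|
Terms: (-7*-9 - 6*-9) = 117, (6*0 - 10*-9) = 90, (10*10 - 1*0) = 100, (1*-9 - -7*10) = 61
Sum = 368
Area = (1/2)(368) = 184

184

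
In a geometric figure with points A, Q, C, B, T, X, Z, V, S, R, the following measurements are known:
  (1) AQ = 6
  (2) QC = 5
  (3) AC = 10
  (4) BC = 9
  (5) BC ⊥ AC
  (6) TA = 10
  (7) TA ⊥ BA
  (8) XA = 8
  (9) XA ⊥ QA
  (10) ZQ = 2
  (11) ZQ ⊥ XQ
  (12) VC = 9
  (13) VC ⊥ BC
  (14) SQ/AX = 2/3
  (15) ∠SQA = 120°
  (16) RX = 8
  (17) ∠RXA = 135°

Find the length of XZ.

Step 1: By the law of cosines on triangle XAQ: XQ² = 8² + 6² − 2·8·6·cos(90°) = 100, so XQ = 10.
Step 2: By the law of cosines on triangle XQZ: XZ² = 10² + 2² − 2·10·2·cos(90°) = 104, so XZ = 2·√26.

Therefore, the length of XZ = 2·√26.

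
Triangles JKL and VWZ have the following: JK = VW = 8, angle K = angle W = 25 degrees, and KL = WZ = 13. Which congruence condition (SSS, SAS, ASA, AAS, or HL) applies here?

The given information matches SAS: Two pairs of corresponding sides and the included angle are equal (Side-Angle-Side).

SAS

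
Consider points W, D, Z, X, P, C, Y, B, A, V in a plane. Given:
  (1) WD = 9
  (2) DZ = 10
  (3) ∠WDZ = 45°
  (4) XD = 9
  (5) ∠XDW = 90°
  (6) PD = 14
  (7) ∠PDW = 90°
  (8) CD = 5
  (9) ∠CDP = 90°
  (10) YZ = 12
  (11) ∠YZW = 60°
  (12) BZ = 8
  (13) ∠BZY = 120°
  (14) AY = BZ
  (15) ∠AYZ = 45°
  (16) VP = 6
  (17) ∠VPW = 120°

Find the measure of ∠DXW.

Step 1: By the law of cosines on triangle XDW: XW² = 9² + 9² − 2·9·9·cos(90°) = 162, so XW = 9·√2.
Step 2: By the inverse law of cosines on triangle DXW: cos(∠DXW) = (9² + (9·√2)² − 9²) / (2·9·9·√2) = 162/229.1 = 0.7071, so ∠DXW = 45°.

Therefore, the measure of angle ∠DXW = 45°.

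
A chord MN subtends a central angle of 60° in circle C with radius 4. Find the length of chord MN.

Chord length = 2r sin(θ/2)
= 2 × 4 × sin(60°/2)
= 2 × 4 × sin(30°)
= 4

4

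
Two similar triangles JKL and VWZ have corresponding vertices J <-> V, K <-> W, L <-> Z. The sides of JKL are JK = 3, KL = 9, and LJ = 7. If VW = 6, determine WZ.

Similar triangles have proportional sides. Setting up the proportion:
VW / JK = WZ / KL
6 / 3 = WZ / 9
WZ = 9 * 6 / 3 = 18.

18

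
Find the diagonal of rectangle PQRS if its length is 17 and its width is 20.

d = sqrt(17^2 + 20^2) = sqrt(689)

sqrt(689)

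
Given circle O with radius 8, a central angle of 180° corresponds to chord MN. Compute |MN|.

Chord length = 2r sin(θ/2)
= 2 × 8 × sin(180°/2)
= 2 × 8 × sin(90°)
= 16

16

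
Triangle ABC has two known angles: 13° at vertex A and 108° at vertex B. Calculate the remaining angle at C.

angle C = 180 - 13 - 108 = 59 degrees.

59 degrees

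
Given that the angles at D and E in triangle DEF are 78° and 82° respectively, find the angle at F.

By the triangle angle sum property, the three interior angles of any triangle add up to 180°.
We know angle D = 78° and angle E = 82°, so their sum is 160°.
Therefore angle F = 180° - 160° = 20°.

20 degrees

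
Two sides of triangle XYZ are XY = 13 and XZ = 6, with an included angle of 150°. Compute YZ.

Law of cosines: YZ^2 = 13^2 + 6^2 - 2(13)(6)cos(150°) = 78*sqrt(3) + 205, so YZ = sqrt(78*sqrt(3) + 205).

sqrt(78*sqrt(3) + 205)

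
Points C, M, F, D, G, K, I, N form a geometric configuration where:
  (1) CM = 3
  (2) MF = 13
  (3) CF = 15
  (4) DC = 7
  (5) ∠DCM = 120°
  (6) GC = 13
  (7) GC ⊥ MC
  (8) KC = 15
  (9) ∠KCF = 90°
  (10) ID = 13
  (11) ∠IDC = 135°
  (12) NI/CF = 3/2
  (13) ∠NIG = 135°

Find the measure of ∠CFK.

Step 1: By the law of cosines on triangle FCK: FK² = 15² + 15² − 2·15·15·cos(90°) = 450, so FK = 15·√2.
Step 2: By the inverse law of cosines on triangle CFK: cos(∠CFK) = (15² + (15·√2)² − 15²) / (2·15·15·√2) = 450/636.4 = 0.7071, so ∠CFK = 45°.

Therefore, the measure of angle ∠CFK = 45°.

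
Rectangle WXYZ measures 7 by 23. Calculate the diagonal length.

d = sqrt(7^2 + 23^2) = sqrt(578) = 17*sqrt(2)

17*sqrt(2)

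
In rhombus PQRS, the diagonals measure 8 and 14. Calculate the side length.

Half-diagonals are 4 and 7. side = sqrt(4^2 + 7^2) = sqrt(65)

sqrt(65)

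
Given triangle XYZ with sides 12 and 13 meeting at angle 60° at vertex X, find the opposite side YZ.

When two sides and the included angle are known, the law of cosines gives the third side.
c^2 = a^2 + b^2 - 2ab cos(C) generalizes the Pythagorean theorem to non-right triangles.
Here: YZ^2 = 144 + 169 - 312*(1/2) = 157
YZ = sqrt(157)

sqrt(157)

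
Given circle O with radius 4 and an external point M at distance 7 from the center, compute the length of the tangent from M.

The tangent, radius, and line from the external point to the center form a right triangle.
The right angle is where the tangent meets the radius.
By the Pythagorean theorem: tangent² + 4² = 7²
tangent² = 49 - 16 = 33
tangent = sqrt(33)

sqrt(33)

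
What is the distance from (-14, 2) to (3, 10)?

d = sqrt((3 - -14)^2 + (10 - 2)^2)
d = sqrt(17^2 + 8^2)
d = sqrt(289 + 64)
d = sqrt(353)

sqrt(353)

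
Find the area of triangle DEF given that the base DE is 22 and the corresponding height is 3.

A triangle's area is half the area of a rectangle with the same base and height.
Area = (1/2) * 22 * 3 = 33.

33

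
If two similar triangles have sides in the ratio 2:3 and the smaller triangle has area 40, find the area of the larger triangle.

Area ratio = (2/3)^2 = 4/9. Area of the larger triangle = 40 * 9/4 = 90.

90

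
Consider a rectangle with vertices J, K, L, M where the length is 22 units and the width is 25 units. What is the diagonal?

Using the Pythagorean theorem:
d² = 22² + 25² = 484 + 625 = 1109
d = sqrt(1109)

sqrt(1109)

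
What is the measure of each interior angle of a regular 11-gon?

Each interior angle of a regular n-gon is (n - 2) * 180 / n.
For n = 11: (11 - 2) * 180 / 11 = 1620/11 = 1620/11 degrees.

1620/11 degrees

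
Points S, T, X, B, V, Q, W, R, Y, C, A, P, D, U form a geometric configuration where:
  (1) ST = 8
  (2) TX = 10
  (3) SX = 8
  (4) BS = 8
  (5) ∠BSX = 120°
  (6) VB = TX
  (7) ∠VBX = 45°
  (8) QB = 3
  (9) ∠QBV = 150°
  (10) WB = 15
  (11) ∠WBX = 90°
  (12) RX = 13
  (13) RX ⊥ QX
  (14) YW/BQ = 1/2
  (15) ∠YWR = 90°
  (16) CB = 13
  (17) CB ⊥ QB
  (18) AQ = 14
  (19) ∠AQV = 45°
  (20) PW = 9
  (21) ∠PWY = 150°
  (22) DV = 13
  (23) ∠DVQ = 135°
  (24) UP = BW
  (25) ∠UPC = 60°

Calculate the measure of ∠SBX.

Step 1: By the law of cosines on triangle BSX: BX² = 8² + 8² − 2·8·8·cos(120°) = 192, so BX = 8·√3.
Step 2: By the inverse law of cosines on triangle SBX: cos(∠SBX) = (8² + (8·√3)² − 8²) / (2·8·8·√3) = 192/221.7 = 0.866, so ∠SBX = 30°.

Therefore, the measure of angle ∠SBX = 30°.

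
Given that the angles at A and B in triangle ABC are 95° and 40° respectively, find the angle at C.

By the triangle angle sum property, the three interior angles of any triangle add up to 180°.
We know angle A = 95° and angle B = 40°, so their sum is 135°.
Therefore angle C = 180° - 135° = 45°.

45 degrees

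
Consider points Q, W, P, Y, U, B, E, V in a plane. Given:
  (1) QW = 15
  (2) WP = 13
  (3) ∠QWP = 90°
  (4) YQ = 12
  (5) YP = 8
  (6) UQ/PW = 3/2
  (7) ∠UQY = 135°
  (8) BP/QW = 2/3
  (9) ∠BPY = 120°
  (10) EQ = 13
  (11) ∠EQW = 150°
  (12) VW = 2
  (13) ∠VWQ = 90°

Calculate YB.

From the given relations: BP = 2/3·QW = 2/3·15 = 10.
Step 1: By the law of cosines on triangle YPB: YB² = 8² + 10² − 2·8·10·cos(120°) = 244, so YB = 2·√61.

Therefore, the length of YB = 2·√61.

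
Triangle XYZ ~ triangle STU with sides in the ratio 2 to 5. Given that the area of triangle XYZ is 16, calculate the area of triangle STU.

The ratio of areas of similar triangles = (side ratio)^2.
Side ratio = 2:5, so area ratio = 4:25.
Area of STU / Area of XYZ = 25/4
Area of STU = 16 * 25/4 = 100

100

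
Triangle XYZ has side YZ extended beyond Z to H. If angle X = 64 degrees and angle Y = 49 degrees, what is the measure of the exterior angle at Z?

By the exterior angle theorem, an exterior angle of a triangle equals the sum of the two remote interior angles.
Exterior angle = angle X + angle Y
Exterior angle = 64 + 49 = 113 degrees

113 degrees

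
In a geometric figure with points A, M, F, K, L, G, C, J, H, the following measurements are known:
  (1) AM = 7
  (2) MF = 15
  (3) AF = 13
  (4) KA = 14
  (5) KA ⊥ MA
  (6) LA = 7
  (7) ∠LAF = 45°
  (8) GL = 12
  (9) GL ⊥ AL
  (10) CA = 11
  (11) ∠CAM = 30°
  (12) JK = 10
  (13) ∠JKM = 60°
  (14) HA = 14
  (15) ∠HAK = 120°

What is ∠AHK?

Step 1: By the law of cosines on triangle HAK: HK² = 14² + 14² − 2·14·14·cos(120°) = 588, so HK = 14·√3.
Step 2: By the inverse law of cosines on triangle AHK: cos(∠AHK) = (14² + (14·√3)² − 14²) / (2·14·14·√3) = 588/678.96 = 0.866, so ∠AHK = 30°.

Therefore, the measure of angle ∠AHK = 30°.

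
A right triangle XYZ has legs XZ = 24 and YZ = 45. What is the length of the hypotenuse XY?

XY = sqrt(24^2 + 45^2) = sqrt(2601) = 51

51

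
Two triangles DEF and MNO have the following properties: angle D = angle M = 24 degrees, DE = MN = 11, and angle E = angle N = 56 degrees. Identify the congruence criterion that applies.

Consider the given information: angle D = angle M = 24 degrees, DE = MN = 11, and angle E = angle N = 56 degrees
This is not SSS or SAS: SSS requires all three pairs of sides, but we don't have that. SAS requires two sides and the included angle between them.
The correct criterion is ASA. Two pairs of corresponding angles and the included side are equal (Angle-Side-Angle).

ASA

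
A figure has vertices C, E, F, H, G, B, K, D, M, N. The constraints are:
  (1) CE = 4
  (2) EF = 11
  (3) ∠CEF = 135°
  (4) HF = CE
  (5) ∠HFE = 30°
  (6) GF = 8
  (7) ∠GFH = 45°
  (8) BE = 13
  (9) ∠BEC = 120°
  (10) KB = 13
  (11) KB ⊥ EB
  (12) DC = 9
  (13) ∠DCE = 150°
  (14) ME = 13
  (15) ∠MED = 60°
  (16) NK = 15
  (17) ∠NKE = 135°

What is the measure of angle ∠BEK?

Step 1: By the law of cosines on triangle EBK: EK² = 13² + 13² − 2·13·13·cos(90°) = 338, so EK = 13·√2.
Step 2: By the inverse law of cosines on triangle BEK: cos(∠BEK) = (13² + (13·√2)² − 13²) / (2·13·13·√2) = 338/478 = 0.7071, so ∠BEK = 45°.

Therefore, the measure of angle ∠BEK = 45°.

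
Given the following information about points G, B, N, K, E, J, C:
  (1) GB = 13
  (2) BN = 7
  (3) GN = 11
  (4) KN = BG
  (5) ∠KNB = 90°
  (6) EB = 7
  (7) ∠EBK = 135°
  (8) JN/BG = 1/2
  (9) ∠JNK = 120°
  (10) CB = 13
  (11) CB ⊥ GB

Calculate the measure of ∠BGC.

Step 1: By the law of cosines on triangle GBC: GC² = 13² + 13² − 2·13·13·cos(90°) = 338, so GC = 13·√2.
Step 2: By the inverse law of cosines on triangle BGC: cos(∠BGC) = (13² + (13·√2)² − 13²) / (2·13·13·√2) = 338/478 = 0.7071, so ∠BGC = 45°.

Therefore, the measure of angle ∠BGC = 45°.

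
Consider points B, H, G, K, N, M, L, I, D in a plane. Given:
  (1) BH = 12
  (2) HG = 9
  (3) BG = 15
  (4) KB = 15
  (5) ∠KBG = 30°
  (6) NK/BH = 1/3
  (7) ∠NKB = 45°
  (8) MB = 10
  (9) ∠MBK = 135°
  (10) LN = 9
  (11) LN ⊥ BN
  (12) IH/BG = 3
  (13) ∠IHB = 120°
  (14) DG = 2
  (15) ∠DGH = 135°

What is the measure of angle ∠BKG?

Step 1: By the law of cosines on triangle KBG: KG² = 15² + 15² − 2·15·15·cos(30°) = 60.29, so KG ≈ 7.76.
Step 2: By the inverse law of cosines on triangle BKG: cos(∠BKG) = (15² + 7.76² − 15²) / (2·15·7.76) = 60.29/232.94 = 0.2588, so ∠BKG = 75°.

Therefore, the measure of angle ∠BKG = 75°.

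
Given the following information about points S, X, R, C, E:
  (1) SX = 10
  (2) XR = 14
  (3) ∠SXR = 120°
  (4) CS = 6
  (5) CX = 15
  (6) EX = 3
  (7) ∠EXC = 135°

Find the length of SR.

Step 1: By the law of cosines on triangle SXR: SR² = 10² + 14² − 2·10·14·cos(120°) = 436, so SR = 2·√109.

Therefore, the length of SR = 2·√109.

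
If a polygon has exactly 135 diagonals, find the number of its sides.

Using d = n(n - 3)/2, we solve 135 = n(n - 3)/2.
So n(n - 3) = 270.
Testing n = 18: 18 * 15 = 270 = 270. Correct.
The polygon has 18 sides.

18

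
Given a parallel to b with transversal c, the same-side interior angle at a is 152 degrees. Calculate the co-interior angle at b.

Co-interior (same-side interior) angles are between the parallel lines on the same side of the transversal.
Unlike corresponding or alternate interior angles, they are supplementary rather than equal.
So the angle = 180 - 152 = 28 degrees.

28 degrees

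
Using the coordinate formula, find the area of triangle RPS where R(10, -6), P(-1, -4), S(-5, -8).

The Shoelace formula computes the area from vertex coordinates by summing cross products.
For vertices (10,-6), (-1,-4), (-5,-8):
Signed sum = 10*-4 - -1*-6 + -1*-8 - -5*-4 + -5*-6 - 10*-8
= -46 + -12 + 110 = 52
Area = (1/2)|52| = 26.

26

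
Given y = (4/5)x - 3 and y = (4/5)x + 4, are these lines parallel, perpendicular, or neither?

Slope of line 1: m1 = 4/5
Slope of line 2: m2 = 4/5
m1 = m2, so the lines are parallel.

Parallel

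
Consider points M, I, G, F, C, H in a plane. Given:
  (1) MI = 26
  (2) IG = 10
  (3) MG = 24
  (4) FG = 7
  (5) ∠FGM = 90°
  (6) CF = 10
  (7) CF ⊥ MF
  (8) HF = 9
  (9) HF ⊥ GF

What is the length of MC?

Step 1: By the law of cosines on triangle FGM: FM² = 7² + 24² − 2·7·24·cos(90°) = 625, so FM = 25.
Step 2: By the law of cosines on triangle MFC: MC² = 25² + 10² − 2·25·10·cos(90°) = 725, so MC = 5·√29.

Therefore, the length of MC = 5·√29.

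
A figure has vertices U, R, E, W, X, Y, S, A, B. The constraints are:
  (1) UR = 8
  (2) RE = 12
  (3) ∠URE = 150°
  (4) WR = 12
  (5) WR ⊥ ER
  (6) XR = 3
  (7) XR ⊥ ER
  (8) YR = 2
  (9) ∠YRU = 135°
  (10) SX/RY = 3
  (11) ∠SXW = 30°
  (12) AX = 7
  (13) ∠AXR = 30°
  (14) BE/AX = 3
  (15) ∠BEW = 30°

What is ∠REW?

Step 1: By the law of cosines on triangle ERW: EW² = 12² + 12² − 2·12·12·cos(90°) = 288, so EW = 12·√2.
Step 2: By the inverse law of cosines on triangle REW: cos(∠REW) = (12² + (12·√2)² − 12²) / (2·12·12·√2) = 288/407.29 = 0.7071, so ∠REW = 45°.

Therefore, the measure of angle ∠REW = 45°.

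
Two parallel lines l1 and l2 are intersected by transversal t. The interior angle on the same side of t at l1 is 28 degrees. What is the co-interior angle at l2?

Co-interior angles (same-side interior) formed by parallel lines and a transversal are supplementary (sum to 180 degrees).
The given angle is 28 degrees.
The co-interior angle = 180 - 28 = 152 degrees.

152 degrees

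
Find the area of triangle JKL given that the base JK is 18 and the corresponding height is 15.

Area = (1/2)(18)(15) = 135

135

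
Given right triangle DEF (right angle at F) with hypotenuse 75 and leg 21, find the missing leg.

EF = sqrt(75^2 - 21^2) = sqrt(5184) = 72

72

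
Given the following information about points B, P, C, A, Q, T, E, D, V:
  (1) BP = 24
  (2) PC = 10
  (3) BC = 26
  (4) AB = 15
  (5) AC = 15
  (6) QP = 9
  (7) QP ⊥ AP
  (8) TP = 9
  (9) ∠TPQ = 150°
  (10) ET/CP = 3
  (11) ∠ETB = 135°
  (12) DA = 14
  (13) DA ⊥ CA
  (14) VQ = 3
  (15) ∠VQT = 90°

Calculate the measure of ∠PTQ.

Step 1: By the law of cosines on triangle TPQ: TQ² = 9² + 9² − 2·9·9·cos(150°) = 302.3, so TQ ≈ 17.39.
Step 2: By the inverse law of cosines on triangle PTQ: cos(∠PTQ) = (9² + 17.39² − 9²) / (2·9·17.39) = 302.3/312.96 = 0.9659, so ∠PTQ = 15°.

Therefore, the measure of angle ∠PTQ = 15°.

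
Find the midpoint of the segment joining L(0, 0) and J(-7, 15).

The midpoint is the point halfway along the segment.
Move half the horizontal distance: 0 + (-7 - 0)/2 = 0 + -7/2 = -7/2
Move half the vertical distance: 0 + (15 - 0)/2 = 0 + 15/2 = 15/2
Midpoint = (-7/2, 15/2)

(-7/2, 15/2)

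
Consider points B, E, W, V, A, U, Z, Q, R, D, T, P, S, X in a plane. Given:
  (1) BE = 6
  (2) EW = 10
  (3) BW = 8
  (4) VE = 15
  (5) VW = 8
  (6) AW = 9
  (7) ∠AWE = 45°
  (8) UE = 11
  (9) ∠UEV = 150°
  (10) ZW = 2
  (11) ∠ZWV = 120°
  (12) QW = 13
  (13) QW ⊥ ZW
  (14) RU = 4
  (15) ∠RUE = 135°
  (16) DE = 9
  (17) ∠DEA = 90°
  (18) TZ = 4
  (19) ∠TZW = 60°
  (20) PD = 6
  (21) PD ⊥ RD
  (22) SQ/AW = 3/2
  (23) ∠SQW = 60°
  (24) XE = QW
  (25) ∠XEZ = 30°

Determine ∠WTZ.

Step 1: By the law of cosines on triangle TZW: TW² = 4² + 2² − 2·4·2·cos(60°) = 12, so TW = 2·√3.
Step 2: By the inverse law of cosines on triangle WTZ: cos(∠WTZ) = ((2·√3)² + 4² − 2²) / (2·2·√3·4) = 24/27.71 = 0.866, so ∠WTZ = 30°.

Therefore, the measure of angle ∠WTZ = 30°.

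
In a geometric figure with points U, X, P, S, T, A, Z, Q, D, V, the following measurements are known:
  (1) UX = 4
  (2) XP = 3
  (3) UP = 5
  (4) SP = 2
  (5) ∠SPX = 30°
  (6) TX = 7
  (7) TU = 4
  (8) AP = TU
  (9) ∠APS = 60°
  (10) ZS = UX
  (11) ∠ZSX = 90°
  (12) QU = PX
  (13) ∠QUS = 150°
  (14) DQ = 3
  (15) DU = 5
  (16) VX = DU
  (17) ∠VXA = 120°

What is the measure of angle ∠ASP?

From the given relations: AP = TU = 4.
Step 1: By the law of cosines on triangle SPA: SA² = 2² + 4² − 2·2·4·cos(60°) = 12, so SA = 2·√3.
Step 2: By the inverse law of cosines on triangle ASP: cos(∠ASP) = ((2·√3)² + 2² − 4²) / (2·2·√3·2) = 0/13.86 = 0, so ∠ASP = 90°.

Therefore, the measure of angle ∠ASP = 90°.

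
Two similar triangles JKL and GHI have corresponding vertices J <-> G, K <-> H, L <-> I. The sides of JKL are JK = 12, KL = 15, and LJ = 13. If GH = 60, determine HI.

Similar triangles have proportional sides. Setting up the proportion:
GH / JK = HI / KL
60 / 12 = HI / 15
HI = 15 * 60 / 12 = 75.

75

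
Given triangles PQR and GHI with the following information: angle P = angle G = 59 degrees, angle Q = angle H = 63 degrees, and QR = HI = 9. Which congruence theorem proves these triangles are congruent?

The given information matches AAS: Two pairs of corresponding angles and a non-included side are equal (Angle-Angle-Side).

AAS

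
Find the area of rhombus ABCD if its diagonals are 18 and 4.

Area = (18 * 4) / 2 = 72 / 2 = 36

36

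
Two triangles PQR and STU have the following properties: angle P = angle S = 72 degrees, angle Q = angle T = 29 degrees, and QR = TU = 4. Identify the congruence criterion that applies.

The given information matches AAS: Two pairs of corresponding angles and a non-included side are equal (Angle-Angle-Side).

AAS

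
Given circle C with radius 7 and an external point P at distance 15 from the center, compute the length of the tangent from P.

The tangent, radius, and line from the external point to the center form a right triangle.
The right angle is where the tangent meets the radius.
By the Pythagorean theorem: tangent² + 7² = 15²
tangent² = 225 - 49 = 176
tangent = 4*sqrt(11)

4*sqrt(11)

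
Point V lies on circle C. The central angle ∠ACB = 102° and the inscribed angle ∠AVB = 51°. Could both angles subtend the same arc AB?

By the inscribed angle theorem, if both angles subtend the same arc, the inscribed angle must be half the central angle.
Half of 102° = 51°, which equals the given inscribed angle of 51°.
Therefore, yes, they correspond to the same arc.

Yes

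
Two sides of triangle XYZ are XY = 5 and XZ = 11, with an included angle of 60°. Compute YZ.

When two sides and the included angle are known, the law of cosines gives the third side.
c^2 = a^2 + b^2 - 2ab cos(C) generalizes the Pythagorean theorem to non-right triangles.
Here: YZ^2 = 25 + 121 - 110*(1/2) = 91
YZ = sqrt(91)

sqrt(91)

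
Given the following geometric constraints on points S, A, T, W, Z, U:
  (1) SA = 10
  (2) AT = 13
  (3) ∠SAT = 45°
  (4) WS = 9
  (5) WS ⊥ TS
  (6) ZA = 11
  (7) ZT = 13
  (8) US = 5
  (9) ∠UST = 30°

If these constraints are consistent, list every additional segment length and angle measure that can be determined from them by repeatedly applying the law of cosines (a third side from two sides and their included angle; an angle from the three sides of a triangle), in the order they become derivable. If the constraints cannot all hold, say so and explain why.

The constraints are consistent. Derivable facts, in order:
After 1 step:
- ST ≈ 9.23
- ∠ATZ = 50.06°
- ∠AZT = 64.97°
- ∠TAZ = 64.97°
After 2 steps:
- TU ≈ 5.5
- TW ≈ 12.89
- ∠AST = 84.98°
- ∠ATS = 50.02°
After 3 steps:
- ∠STU = 27.04°
- ∠STW = 44.28°
- ∠SUT = 122.96°
- ∠SWT = 45.72°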